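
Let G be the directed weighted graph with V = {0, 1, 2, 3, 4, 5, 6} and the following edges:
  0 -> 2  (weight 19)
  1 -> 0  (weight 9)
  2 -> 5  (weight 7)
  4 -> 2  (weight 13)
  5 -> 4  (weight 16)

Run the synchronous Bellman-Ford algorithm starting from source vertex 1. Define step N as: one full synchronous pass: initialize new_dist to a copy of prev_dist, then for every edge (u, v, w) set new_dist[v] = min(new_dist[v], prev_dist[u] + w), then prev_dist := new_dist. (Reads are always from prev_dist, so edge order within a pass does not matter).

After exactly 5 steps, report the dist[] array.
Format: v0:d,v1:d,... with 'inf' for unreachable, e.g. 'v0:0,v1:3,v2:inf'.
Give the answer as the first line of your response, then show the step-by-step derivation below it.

v0:9,v1:0,v2:28,v3:inf,v4:51,v5:35,v6:inf

step 1: dist = v0:9,v1:0,v2:inf,v3:inf,v4:inf,v5:inf,v6:inf
step 2: dist = v0:9,v1:0,v2:28,v3:inf,v4:inf,v5:inf,v6:inf
step 3: dist = v0:9,v1:0,v2:28,v3:inf,v4:inf,v5:35,v6:inf
step 4: dist = v0:9,v1:0,v2:28,v3:inf,v4:51,v5:35,v6:inf
step 5: dist = v0:9,v1:0,v2:28,v3:inf,v4:51,v5:35,v6:inf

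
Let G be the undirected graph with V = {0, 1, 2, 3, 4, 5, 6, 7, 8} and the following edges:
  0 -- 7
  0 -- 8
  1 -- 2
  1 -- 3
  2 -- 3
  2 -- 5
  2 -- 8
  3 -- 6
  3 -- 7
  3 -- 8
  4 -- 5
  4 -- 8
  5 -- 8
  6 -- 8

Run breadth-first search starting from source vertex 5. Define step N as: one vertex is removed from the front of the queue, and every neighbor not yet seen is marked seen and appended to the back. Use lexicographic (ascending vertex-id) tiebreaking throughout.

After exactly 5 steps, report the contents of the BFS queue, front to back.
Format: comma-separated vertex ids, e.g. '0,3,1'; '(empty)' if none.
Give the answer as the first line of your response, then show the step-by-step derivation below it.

3,0,6

step 1: dequeue 5; queue=[2,4,8]; order=5
step 2: dequeue 2; queue=[4,8,1,3]; order=5,2
step 3: dequeue 4; queue=[8,1,3]; order=5,2,4
step 4: dequeue 8; queue=[1,3,0,6]; order=5,2,4,8
step 5: dequeue 1; queue=[3,0,6]; order=5,2,4,8,1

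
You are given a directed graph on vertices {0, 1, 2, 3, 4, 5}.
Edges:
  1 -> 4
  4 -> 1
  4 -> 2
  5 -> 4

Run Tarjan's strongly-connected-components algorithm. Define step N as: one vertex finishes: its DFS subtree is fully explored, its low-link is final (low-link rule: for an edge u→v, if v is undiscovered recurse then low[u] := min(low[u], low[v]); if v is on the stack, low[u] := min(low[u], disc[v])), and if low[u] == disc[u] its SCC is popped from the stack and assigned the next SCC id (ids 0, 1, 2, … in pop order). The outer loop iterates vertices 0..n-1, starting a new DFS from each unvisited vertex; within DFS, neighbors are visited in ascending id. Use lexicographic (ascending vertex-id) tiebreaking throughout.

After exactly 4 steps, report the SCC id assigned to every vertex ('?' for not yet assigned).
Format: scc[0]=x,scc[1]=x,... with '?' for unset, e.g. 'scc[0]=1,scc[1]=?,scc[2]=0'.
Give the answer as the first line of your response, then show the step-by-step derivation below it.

scc[0]=0,scc[1]=2,scc[2]=1,scc[3]=?,scc[4]=2,scc[5]=?

step 1: low=(low[0]=0,low[1]=?,low[2]=?,low[3]=?,low[4]=?,low[5]=?); scc=(scc[0]=0,scc[1]=?,scc[2]=?,scc[3]=?,scc[4]=?,scc[5]=?)
step 2: low=(low[0]=0,low[1]=1,low[2]=3,low[3]=?,low[4]=1,low[5]=?); scc=(scc[0]=0,scc[1]=?,scc[2]=1,scc[3]=?,scc[4]=?,scc[5]=?)
step 3: low=(low[0]=0,low[1]=1,low[2]=3,low[3]=?,low[4]=1,low[5]=?); scc=(scc[0]=0,scc[1]=?,scc[2]=1,scc[3]=?,scc[4]=?,scc[5]=?)
step 4: low=(low[0]=0,low[1]=1,low[2]=3,low[3]=?,low[4]=1,low[5]=?); scc=(scc[0]=0,scc[1]=2,scc[2]=1,scc[3]=?,scc[4]=2,scc[5]=?)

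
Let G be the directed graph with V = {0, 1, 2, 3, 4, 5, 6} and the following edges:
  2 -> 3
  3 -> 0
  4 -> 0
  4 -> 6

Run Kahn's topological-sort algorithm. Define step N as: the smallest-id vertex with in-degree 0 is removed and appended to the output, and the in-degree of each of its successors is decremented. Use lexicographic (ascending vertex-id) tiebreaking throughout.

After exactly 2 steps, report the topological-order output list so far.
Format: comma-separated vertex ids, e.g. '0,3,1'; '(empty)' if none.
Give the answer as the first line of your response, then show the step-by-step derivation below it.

1,2

step 1: output 1; order=[1]; indeg=(2,0,0,1,0,0,1)
step 2: output 2; order=[1,2]; indeg=(2,0,0,0,0,0,1)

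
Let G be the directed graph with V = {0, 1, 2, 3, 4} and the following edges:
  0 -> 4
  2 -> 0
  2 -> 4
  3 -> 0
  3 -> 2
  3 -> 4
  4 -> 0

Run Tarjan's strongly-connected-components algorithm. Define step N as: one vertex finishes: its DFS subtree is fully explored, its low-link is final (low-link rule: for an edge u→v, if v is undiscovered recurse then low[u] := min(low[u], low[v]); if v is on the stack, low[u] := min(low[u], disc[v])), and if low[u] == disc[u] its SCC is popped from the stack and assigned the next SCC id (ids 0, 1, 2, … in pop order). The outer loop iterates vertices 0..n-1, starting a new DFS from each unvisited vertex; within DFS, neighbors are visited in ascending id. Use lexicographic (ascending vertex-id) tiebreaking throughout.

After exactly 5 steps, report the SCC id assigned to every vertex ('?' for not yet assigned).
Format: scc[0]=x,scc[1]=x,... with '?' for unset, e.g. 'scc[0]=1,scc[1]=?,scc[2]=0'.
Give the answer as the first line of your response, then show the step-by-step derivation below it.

scc[0]=0,scc[1]=1,scc[2]=2,scc[3]=3,scc[4]=0

step 1: low=(low[0]=0,low[1]=?,low[2]=?,low[3]=?,low[4]=0); scc=(scc[0]=?,scc[1]=?,scc[2]=?,scc[3]=?,scc[4]=?)
step 2: low=(low[0]=0,low[1]=?,low[2]=?,low[3]=?,low[4]=0); scc=(scc[0]=0,scc[1]=?,scc[2]=?,scc[3]=?,scc[4]=0)
step 3: low=(low[0]=0,low[1]=2,low[2]=?,low[3]=?,low[4]=0); scc=(scc[0]=0,scc[1]=1,scc[2]=?,scc[3]=?,scc[4]=0)
step 4: low=(low[0]=0,low[1]=2,low[2]=3,low[3]=?,low[4]=0); scc=(scc[0]=0,scc[1]=1,scc[2]=2,scc[3]=?,scc[4]=0)
step 5: low=(low[0]=0,low[1]=2,low[2]=3,low[3]=4,low[4]=0); scc=(scc[0]=0,scc[1]=1,scc[2]=2,scc[3]=3,scc[4]=0)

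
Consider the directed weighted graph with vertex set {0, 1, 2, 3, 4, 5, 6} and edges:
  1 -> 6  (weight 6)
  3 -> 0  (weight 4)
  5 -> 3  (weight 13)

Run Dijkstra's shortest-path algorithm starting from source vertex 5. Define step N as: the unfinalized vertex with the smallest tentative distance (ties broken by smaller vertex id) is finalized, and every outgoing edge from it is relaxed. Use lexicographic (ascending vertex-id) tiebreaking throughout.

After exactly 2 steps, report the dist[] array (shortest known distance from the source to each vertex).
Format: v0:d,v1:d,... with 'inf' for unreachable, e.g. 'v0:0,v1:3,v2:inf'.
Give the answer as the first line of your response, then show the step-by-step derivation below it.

v0:17,v1:inf,v2:inf,v3:13,v4:inf,v5:0,v6:inf

step 1: dist = v0:inf,v1:inf,v2:inf,v3:13,v4:inf,v5:0,v6:inf
step 2: dist = v0:17,v1:inf,v2:inf,v3:13,v4:inf,v5:0,v6:inf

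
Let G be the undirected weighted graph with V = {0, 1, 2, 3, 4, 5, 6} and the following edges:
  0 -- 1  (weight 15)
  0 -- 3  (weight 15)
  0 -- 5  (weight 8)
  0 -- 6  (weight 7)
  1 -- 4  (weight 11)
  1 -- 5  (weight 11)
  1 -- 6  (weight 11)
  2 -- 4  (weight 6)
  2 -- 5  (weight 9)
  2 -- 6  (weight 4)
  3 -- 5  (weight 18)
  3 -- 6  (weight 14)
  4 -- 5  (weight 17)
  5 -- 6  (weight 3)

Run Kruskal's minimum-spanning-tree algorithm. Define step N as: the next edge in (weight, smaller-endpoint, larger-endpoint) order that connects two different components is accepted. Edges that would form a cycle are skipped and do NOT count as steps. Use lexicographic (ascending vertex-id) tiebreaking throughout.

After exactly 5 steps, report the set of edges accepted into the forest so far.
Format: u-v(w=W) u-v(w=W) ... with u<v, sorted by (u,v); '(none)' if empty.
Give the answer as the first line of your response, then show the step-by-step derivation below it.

0-6(w=7) 1-4(w=11) 2-4(w=6) 2-6(w=4) 5-6(w=3)

step 1: add edge 5-6 (w=3); MST = {5-6(w=3)}
step 2: add edge 2-6 (w=4); MST = {2-6(w=4) 5-6(w=3)}
step 3: add edge 2-4 (w=6); MST = {2-4(w=6) 2-6(w=4) 5-6(w=3)}
step 4: add edge 0-6 (w=7); MST = {0-6(w=7) 2-4(w=6) 2-6(w=4) 5-6(w=3)}
step 5: add edge 1-4 (w=11); MST = {0-6(w=7) 1-4(w=11) 2-4(w=6) 2-6(w=4) 5-6(w=3)}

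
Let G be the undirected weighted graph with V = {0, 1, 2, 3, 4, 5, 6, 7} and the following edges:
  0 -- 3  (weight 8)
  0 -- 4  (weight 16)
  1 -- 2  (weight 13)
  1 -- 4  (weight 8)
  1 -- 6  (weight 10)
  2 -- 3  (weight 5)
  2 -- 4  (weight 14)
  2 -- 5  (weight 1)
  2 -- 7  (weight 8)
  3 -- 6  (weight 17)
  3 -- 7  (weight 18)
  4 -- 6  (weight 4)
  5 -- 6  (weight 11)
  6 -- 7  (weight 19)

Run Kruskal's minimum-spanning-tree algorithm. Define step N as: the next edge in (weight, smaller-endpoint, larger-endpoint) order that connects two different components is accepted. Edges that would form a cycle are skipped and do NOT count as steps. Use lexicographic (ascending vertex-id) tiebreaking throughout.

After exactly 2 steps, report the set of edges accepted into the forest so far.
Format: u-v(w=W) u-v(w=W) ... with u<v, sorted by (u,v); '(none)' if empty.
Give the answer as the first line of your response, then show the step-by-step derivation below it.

2-5(w=1) 4-6(w=4)

step 1: add edge 2-5 (w=1); MST = {2-5(w=1)}
step 2: add edge 4-6 (w=4); MST = {2-5(w=1) 4-6(w=4)}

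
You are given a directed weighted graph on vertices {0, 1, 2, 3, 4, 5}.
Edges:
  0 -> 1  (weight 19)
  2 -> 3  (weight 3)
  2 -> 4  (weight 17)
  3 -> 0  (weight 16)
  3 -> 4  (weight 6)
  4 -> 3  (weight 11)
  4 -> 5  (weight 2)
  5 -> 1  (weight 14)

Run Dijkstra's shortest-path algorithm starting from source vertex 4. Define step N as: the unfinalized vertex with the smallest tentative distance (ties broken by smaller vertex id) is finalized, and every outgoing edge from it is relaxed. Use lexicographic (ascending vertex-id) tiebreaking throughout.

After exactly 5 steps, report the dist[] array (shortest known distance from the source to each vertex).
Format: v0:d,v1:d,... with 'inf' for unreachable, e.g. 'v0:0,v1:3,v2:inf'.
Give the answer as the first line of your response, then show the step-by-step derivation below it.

v0:27,v1:16,v2:inf,v3:11,v4:0,v5:2

step 1: dist = v0:inf,v1:inf,v2:inf,v3:11,v4:0,v5:2
step 2: dist = v0:inf,v1:16,v2:inf,v3:11,v4:0,v5:2
step 3: dist = v0:27,v1:16,v2:inf,v3:11,v4:0,v5:2
step 4: dist = v0:27,v1:16,v2:inf,v3:11,v4:0,v5:2
step 5: dist = v0:27,v1:16,v2:inf,v3:11,v4:0,v5:2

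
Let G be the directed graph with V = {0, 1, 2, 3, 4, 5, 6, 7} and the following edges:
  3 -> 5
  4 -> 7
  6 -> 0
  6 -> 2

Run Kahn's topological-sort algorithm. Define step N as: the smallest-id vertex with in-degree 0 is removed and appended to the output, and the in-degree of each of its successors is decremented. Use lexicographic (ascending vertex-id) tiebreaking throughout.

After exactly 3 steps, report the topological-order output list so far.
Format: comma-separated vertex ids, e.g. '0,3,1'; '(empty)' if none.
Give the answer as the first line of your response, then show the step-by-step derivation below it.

1,3,4

step 1: output 1; order=[1]; indeg=(1,0,1,0,0,1,0,1)
step 2: output 3; order=[1,3]; indeg=(1,0,1,0,0,0,0,1)
step 3: output 4; order=[1,3,4]; indeg=(1,0,1,0,0,0,0,0)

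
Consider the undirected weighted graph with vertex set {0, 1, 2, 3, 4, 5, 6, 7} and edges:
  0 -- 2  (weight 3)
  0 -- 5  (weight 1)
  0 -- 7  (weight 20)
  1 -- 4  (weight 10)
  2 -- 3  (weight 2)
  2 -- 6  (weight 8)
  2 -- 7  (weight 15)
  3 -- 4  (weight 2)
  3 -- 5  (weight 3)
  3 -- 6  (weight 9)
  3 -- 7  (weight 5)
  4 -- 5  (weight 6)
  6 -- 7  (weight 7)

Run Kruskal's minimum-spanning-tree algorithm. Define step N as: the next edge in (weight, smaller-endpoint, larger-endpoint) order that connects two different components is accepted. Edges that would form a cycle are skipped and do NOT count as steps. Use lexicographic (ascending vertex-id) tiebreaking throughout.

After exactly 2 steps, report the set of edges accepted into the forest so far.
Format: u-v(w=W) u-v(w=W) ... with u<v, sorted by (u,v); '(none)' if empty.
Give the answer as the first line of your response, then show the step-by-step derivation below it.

0-5(w=1) 2-3(w=2)

step 1: add edge 0-5 (w=1); MST = {0-5(w=1)}
step 2: add edge 2-3 (w=2); MST = {0-5(w=1) 2-3(w=2)}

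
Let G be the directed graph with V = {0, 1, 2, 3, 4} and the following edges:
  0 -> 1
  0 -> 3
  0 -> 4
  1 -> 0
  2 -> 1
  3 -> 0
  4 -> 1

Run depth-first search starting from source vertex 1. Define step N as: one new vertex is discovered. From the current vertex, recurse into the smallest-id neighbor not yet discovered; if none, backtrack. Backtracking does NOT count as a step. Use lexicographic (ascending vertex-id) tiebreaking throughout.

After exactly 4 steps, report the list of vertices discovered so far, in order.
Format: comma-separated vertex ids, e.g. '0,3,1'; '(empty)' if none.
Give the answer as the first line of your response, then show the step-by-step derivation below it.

1,0,3,4

step 1: discover 1; path=1; order=1
step 2: discover 0; path=1>0; order=1,0
step 3: discover 3; path=1>0>3; order=1,0,3
step 4: discover 4; path=1>0>4; order=1,0,3,4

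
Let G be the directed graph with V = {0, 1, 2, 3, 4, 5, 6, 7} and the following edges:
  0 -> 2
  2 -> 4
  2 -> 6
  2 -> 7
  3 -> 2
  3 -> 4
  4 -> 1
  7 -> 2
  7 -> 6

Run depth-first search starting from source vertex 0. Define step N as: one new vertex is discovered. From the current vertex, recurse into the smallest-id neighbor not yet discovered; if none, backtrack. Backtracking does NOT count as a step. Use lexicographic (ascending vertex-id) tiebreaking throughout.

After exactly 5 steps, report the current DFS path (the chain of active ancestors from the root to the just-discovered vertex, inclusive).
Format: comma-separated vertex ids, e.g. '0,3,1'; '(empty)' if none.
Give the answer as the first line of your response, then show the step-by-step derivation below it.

0,2,6

step 1: discover 0; path=0; order=0
step 2: discover 2; path=0>2; order=0,2
step 3: discover 4; path=0>2>4; order=0,2,4
step 4: discover 1; path=0>2>4>1; order=0,2,4,1
step 5: discover 6; path=0>2>6; order=0,2,4,1,6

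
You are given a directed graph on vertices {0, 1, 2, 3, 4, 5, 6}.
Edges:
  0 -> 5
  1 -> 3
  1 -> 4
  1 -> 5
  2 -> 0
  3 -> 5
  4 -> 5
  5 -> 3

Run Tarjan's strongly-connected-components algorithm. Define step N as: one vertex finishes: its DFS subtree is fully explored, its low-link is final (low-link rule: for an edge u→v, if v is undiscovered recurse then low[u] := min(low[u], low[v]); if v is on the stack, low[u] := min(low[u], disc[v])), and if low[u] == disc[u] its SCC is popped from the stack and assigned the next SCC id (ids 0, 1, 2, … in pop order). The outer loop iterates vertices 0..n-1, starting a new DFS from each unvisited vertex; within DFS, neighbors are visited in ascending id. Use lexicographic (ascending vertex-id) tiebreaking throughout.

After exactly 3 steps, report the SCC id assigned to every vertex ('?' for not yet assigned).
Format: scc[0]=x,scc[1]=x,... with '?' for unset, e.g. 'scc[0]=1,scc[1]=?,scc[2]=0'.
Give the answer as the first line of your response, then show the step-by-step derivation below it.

scc[0]=1,scc[1]=?,scc[2]=?,scc[3]=0,scc[4]=?,scc[5]=0,scc[6]=?

step 1: low=(low[0]=0,low[1]=?,low[2]=?,low[3]=1,low[4]=?,low[5]=1,low[6]=?); scc=(scc[0]=?,scc[1]=?,scc[2]=?,scc[3]=?,scc[4]=?,scc[5]=?,scc[6]=?)
step 2: low=(low[0]=0,low[1]=?,low[2]=?,low[3]=1,low[4]=?,low[5]=1,low[6]=?); scc=(scc[0]=?,scc[1]=?,scc[2]=?,scc[3]=0,scc[4]=?,scc[5]=0,scc[6]=?)
step 3: low=(low[0]=0,low[1]=?,low[2]=?,low[3]=1,low[4]=?,low[5]=1,low[6]=?); scc=(scc[0]=1,scc[1]=?,scc[2]=?,scc[3]=0,scc[4]=?,scc[5]=0,scc[6]=?)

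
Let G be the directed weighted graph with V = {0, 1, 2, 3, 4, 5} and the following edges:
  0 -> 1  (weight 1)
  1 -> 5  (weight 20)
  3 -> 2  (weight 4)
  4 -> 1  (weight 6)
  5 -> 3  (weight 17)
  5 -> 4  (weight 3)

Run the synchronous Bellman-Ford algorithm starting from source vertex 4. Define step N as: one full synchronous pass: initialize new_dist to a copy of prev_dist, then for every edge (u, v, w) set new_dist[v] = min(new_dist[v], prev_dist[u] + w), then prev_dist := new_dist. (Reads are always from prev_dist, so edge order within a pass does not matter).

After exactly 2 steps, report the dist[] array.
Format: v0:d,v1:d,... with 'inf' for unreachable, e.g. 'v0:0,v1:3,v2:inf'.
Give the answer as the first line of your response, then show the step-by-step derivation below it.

v0:inf,v1:6,v2:inf,v3:inf,v4:0,v5:26

step 1: dist = v0:inf,v1:6,v2:inf,v3:inf,v4:0,v5:inf
step 2: dist = v0:inf,v1:6,v2:inf,v3:inf,v4:0,v5:26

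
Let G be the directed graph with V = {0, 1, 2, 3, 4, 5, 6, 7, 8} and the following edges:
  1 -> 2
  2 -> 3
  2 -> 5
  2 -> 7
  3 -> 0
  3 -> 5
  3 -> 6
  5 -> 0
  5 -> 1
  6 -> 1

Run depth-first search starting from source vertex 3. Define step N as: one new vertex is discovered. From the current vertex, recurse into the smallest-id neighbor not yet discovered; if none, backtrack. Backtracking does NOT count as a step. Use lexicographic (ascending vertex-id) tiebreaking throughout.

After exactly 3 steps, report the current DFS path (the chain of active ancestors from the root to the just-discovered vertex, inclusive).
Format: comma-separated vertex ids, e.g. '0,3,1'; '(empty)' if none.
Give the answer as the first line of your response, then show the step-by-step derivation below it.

3,5

step 1: discover 3; path=3; order=3
step 2: discover 0; path=3>0; order=3,0
step 3: discover 5; path=3>5; order=3,0,5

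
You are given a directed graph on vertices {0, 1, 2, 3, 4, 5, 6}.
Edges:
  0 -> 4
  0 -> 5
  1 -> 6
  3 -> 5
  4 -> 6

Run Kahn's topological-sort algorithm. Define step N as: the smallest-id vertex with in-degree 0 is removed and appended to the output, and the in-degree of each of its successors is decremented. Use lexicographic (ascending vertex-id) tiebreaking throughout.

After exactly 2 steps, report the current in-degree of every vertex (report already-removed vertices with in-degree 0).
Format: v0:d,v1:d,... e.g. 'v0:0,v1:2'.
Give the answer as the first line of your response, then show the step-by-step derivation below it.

v0:0,v1:0,v2:0,v3:0,v4:0,v5:1,v6:1

step 1: output 0; order=[0]; indeg=(0,0,0,0,0,1,2)
step 2: output 1; order=[0,1]; indeg=(0,0,0,0,0,1,1)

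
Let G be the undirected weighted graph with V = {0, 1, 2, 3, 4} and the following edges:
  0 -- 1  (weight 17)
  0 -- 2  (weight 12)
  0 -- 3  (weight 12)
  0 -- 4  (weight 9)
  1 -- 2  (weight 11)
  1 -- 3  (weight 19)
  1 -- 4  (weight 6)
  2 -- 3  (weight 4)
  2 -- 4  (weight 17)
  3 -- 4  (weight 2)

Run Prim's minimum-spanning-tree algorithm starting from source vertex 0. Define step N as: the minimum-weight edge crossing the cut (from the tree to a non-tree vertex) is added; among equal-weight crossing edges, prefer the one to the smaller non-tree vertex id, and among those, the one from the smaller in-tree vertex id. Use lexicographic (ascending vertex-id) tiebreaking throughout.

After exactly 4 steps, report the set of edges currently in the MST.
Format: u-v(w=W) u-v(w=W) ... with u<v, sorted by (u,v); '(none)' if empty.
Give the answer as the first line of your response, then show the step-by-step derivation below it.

0-4(w=9) 1-4(w=6) 2-3(w=4) 3-4(w=2)

step 1: add edge 0-4 (w=9); MST = {0-4(w=9)}
step 2: add edge 3-4 (w=2); MST = {0-4(w=9) 3-4(w=2)}
step 3: add edge 2-3 (w=4); MST = {0-4(w=9) 2-3(w=4) 3-4(w=2)}
step 4: add edge 1-4 (w=6); MST = {0-4(w=9) 1-4(w=6) 2-3(w=4) 3-4(w=2)}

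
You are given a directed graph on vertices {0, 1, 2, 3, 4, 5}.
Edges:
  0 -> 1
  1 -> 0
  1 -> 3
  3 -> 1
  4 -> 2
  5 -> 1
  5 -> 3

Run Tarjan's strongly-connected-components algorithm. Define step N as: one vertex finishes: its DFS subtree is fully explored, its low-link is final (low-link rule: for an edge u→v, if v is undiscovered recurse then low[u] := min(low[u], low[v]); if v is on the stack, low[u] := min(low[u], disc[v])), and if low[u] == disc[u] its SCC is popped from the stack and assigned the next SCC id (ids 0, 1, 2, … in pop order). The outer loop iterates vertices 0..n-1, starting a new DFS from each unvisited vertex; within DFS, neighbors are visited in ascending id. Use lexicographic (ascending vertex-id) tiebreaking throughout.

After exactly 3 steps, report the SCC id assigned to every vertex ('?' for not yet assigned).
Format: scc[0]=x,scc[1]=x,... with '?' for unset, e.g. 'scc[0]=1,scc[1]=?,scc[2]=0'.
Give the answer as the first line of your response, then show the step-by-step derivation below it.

scc[0]=0,scc[1]=0,scc[2]=?,scc[3]=0,scc[4]=?,scc[5]=?

step 1: low=(low[0]=0,low[1]=0,low[2]=?,low[3]=1,low[4]=?,low[5]=?); scc=(scc[0]=?,scc[1]=?,scc[2]=?,scc[3]=?,scc[4]=?,scc[5]=?)
step 2: low=(low[0]=0,low[1]=0,low[2]=?,low[3]=1,low[4]=?,low[5]=?); scc=(scc[0]=?,scc[1]=?,scc[2]=?,scc[3]=?,scc[4]=?,scc[5]=?)
step 3: low=(low[0]=0,low[1]=0,low[2]=?,low[3]=1,low[4]=?,low[5]=?); scc=(scc[0]=0,scc[1]=0,scc[2]=?,scc[3]=0,scc[4]=?,scc[5]=?)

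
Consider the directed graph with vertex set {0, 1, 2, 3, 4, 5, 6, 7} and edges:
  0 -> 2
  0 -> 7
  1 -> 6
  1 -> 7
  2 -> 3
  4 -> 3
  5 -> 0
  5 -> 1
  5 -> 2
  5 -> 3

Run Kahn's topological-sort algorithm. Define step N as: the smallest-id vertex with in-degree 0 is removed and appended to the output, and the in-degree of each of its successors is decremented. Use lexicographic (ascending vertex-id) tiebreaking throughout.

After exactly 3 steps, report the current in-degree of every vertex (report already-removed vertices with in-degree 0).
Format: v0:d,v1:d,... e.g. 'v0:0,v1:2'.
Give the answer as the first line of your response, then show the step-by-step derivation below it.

v0:0,v1:0,v2:0,v3:1,v4:0,v5:0,v6:1,v7:1

step 1: output 4; order=[4]; indeg=(1,1,2,2,0,0,1,2)
step 2: output 5; order=[4,5]; indeg=(0,0,1,1,0,0,1,2)
step 3: output 0; order=[4,5,0]; indeg=(0,0,0,1,0,0,1,1)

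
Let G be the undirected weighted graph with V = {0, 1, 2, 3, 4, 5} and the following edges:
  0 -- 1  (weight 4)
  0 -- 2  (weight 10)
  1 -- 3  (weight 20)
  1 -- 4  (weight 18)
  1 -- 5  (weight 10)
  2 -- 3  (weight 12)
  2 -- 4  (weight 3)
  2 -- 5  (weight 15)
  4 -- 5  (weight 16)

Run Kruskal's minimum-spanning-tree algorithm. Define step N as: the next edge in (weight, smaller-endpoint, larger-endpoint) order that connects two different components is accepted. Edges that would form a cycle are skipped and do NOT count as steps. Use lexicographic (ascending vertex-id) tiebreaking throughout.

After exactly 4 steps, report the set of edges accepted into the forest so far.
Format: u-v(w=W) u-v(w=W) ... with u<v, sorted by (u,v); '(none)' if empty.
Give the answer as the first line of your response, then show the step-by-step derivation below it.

0-1(w=4) 0-2(w=10) 1-5(w=10) 2-4(w=3)

step 1: add edge 2-4 (w=3); MST = {2-4(w=3)}
step 2: add edge 0-1 (w=4); MST = {0-1(w=4) 2-4(w=3)}
step 3: add edge 0-2 (w=10); MST = {0-1(w=4) 0-2(w=10) 2-4(w=3)}
step 4: add edge 1-5 (w=10); MST = {0-1(w=4) 0-2(w=10) 1-5(w=10) 2-4(w=3)}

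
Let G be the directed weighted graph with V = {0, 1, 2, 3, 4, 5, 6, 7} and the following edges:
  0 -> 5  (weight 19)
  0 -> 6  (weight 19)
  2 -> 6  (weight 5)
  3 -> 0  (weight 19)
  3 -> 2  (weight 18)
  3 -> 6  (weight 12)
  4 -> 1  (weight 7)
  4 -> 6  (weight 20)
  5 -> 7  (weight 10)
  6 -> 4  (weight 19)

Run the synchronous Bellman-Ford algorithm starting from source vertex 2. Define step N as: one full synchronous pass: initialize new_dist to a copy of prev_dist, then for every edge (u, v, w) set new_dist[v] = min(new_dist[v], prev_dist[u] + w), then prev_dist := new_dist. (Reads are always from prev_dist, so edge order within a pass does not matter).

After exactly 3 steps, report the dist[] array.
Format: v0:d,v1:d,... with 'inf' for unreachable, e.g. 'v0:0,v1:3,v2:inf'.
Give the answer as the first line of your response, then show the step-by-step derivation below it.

v0:inf,v1:31,v2:0,v3:inf,v4:24,v5:inf,v6:5,v7:inf

step 1: dist = v0:inf,v1:inf,v2:0,v3:inf,v4:inf,v5:inf,v6:5,v7:inf
step 2: dist = v0:inf,v1:inf,v2:0,v3:inf,v4:24,v5:inf,v6:5,v7:inf
step 3: dist = v0:inf,v1:31,v2:0,v3:inf,v4:24,v5:inf,v6:5,v7:inf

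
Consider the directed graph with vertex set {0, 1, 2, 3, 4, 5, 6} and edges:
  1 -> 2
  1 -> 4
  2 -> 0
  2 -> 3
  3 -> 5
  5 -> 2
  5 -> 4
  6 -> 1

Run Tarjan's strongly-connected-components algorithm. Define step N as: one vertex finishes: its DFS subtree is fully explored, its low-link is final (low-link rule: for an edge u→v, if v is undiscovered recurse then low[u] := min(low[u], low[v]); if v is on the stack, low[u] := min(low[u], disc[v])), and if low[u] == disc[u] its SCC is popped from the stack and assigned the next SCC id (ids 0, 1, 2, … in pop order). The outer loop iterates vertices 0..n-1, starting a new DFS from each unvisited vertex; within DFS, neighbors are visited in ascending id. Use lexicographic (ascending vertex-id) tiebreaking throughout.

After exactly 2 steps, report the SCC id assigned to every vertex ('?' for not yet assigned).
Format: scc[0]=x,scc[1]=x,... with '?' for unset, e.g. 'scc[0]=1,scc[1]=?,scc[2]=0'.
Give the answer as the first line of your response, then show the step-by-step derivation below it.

scc[0]=0,scc[1]=?,scc[2]=?,scc[3]=?,scc[4]=1,scc[5]=?,scc[6]=?

step 1: low=(low[0]=0,low[1]=?,low[2]=?,low[3]=?,low[4]=?,low[5]=?,low[6]=?); scc=(scc[0]=0,scc[1]=?,scc[2]=?,scc[3]=?,scc[4]=?,scc[5]=?,scc[6]=?)
step 2: low=(low[0]=0,low[1]=1,low[2]=2,low[3]=3,low[4]=5,low[5]=2,low[6]=?); scc=(scc[0]=0,scc[1]=?,scc[2]=?,scc[3]=?,scc[4]=1,scc[5]=?,scc[6]=?)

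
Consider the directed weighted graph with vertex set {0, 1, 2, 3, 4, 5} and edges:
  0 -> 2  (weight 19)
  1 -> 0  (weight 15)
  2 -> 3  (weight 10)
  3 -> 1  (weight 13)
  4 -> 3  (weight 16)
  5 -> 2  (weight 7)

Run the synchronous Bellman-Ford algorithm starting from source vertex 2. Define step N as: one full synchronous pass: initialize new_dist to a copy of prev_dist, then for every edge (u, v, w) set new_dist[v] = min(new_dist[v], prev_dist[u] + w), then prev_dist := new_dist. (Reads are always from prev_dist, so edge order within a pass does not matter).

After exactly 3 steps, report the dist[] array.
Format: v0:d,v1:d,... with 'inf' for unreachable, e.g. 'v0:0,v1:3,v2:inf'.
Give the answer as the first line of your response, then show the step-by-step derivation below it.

v0:38,v1:23,v2:0,v3:10,v4:inf,v5:inf

step 1: dist = v0:inf,v1:inf,v2:0,v3:10,v4:inf,v5:inf
step 2: dist = v0:inf,v1:23,v2:0,v3:10,v4:inf,v5:inf
step 3: dist = v0:38,v1:23,v2:0,v3:10,v4:inf,v5:inf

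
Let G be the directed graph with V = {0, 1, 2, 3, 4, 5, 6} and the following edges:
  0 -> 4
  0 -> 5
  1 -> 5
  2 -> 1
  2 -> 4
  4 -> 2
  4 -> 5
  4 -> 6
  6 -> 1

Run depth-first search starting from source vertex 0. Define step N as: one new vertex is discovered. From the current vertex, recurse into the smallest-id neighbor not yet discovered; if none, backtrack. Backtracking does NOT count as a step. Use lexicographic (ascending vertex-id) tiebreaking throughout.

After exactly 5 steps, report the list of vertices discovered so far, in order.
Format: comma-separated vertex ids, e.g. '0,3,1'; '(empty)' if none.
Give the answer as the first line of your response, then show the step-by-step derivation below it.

0,4,2,1,5

step 1: discover 0; path=0; order=0
step 2: discover 4; path=0>4; order=0,4
step 3: discover 2; path=0>4>2; order=0,4,2
step 4: discover 1; path=0>4>2>1; order=0,4,2,1
step 5: discover 5; path=0>4>2>1>5; order=0,4,2,1,5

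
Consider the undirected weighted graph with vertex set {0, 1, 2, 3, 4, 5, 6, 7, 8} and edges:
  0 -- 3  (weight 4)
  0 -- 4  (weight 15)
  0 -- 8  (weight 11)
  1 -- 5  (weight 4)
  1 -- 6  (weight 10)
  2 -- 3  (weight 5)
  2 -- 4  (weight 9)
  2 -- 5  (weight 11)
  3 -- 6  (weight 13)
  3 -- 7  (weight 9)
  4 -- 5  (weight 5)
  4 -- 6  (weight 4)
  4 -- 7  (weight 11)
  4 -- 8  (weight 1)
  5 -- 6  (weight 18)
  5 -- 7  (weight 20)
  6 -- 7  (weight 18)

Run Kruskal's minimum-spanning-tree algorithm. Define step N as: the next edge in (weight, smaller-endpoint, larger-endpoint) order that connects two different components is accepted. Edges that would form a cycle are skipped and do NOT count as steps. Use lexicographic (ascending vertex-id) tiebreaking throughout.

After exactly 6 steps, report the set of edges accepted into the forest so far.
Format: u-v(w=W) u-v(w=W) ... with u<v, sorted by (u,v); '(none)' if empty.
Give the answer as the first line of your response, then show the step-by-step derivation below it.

0-3(w=4) 1-5(w=4) 2-3(w=5) 4-5(w=5) 4-6(w=4) 4-8(w=1)

step 1: add edge 4-8 (w=1); MST = {4-8(w=1)}
step 2: add edge 0-3 (w=4); MST = {0-3(w=4) 4-8(w=1)}
step 3: add edge 1-5 (w=4); MST = {0-3(w=4) 1-5(w=4) 4-8(w=1)}
step 4: add edge 4-6 (w=4); MST = {0-3(w=4) 1-5(w=4) 4-6(w=4) 4-8(w=1)}
step 5: add edge 2-3 (w=5); MST = {0-3(w=4) 1-5(w=4) 2-3(w=5) 4-6(w=4) 4-8(w=1)}
step 6: add edge 4-5 (w=5); MST = {0-3(w=4) 1-5(w=4) 2-3(w=5) 4-5(w=5) 4-6(w=4) 4-8(w=1)}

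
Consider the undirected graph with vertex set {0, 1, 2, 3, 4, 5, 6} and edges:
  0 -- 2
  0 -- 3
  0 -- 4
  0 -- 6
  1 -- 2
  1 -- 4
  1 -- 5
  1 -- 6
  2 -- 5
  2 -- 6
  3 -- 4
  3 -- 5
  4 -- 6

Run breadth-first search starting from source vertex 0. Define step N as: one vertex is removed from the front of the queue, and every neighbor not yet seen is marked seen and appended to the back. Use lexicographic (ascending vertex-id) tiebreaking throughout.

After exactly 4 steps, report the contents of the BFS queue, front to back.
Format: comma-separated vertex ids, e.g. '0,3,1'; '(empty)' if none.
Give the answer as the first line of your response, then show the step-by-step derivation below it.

6,1,5

step 1: dequeue 0; queue=[2,3,4,6]; order=0
step 2: dequeue 2; queue=[3,4,6,1,5]; order=0,2
step 3: dequeue 3; queue=[4,6,1,5]; order=0,2,3
step 4: dequeue 4; queue=[6,1,5]; order=0,2,3,4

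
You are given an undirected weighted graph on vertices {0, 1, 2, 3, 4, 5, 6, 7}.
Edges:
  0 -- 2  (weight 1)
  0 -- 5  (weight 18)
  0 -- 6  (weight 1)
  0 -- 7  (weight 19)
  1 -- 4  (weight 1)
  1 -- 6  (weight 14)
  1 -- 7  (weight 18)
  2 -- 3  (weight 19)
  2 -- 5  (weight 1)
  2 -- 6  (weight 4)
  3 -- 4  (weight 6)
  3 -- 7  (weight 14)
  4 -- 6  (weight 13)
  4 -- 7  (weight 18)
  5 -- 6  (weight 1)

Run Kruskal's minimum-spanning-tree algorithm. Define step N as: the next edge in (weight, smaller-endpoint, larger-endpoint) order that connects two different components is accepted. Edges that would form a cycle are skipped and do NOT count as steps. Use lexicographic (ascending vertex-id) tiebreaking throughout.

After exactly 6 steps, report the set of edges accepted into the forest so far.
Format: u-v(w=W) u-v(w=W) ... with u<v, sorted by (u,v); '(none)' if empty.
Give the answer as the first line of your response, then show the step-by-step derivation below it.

0-2(w=1) 0-6(w=1) 1-4(w=1) 2-5(w=1) 3-4(w=6) 4-6(w=13)

step 1: add edge 0-2 (w=1); MST = {0-2(w=1)}
step 2: add edge 0-6 (w=1); MST = {0-2(w=1) 0-6(w=1)}
step 3: add edge 1-4 (w=1); MST = {0-2(w=1) 0-6(w=1) 1-4(w=1)}
step 4: add edge 2-5 (w=1); MST = {0-2(w=1) 0-6(w=1) 1-4(w=1) 2-5(w=1)}
step 5: add edge 3-4 (w=6); MST = {0-2(w=1) 0-6(w=1) 1-4(w=1) 2-5(w=1) 3-4(w=6)}
step 6: add edge 4-6 (w=13); MST = {0-2(w=1) 0-6(w=1) 1-4(w=1) 2-5(w=1) 3-4(w=6) 4-6(w=13)}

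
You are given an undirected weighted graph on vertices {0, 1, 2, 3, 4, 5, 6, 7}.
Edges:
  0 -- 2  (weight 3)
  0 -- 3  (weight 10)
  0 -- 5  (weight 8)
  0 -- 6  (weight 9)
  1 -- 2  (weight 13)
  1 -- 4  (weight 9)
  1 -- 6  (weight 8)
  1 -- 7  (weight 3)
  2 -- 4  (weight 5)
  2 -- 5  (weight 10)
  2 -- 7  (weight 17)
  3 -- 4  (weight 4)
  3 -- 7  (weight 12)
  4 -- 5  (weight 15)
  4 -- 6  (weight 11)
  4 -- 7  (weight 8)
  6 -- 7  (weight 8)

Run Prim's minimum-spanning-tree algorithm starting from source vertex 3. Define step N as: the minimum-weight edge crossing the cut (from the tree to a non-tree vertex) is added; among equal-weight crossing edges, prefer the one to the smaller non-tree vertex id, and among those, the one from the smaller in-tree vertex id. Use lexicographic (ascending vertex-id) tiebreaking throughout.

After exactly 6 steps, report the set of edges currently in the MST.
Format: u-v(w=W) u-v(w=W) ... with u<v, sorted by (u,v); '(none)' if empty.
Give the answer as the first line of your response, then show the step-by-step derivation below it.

0-2(w=3) 0-5(w=8) 1-7(w=3) 2-4(w=5) 3-4(w=4) 4-7(w=8)

step 1: add edge 3-4 (w=4); MST = {3-4(w=4)}
step 2: add edge 2-4 (w=5); MST = {2-4(w=5) 3-4(w=4)}
step 3: add edge 0-2 (w=3); MST = {0-2(w=3) 2-4(w=5) 3-4(w=4)}
step 4: add edge 0-5 (w=8); MST = {0-2(w=3) 0-5(w=8) 2-4(w=5) 3-4(w=4)}
step 5: add edge 4-7 (w=8); MST = {0-2(w=3) 0-5(w=8) 2-4(w=5) 3-4(w=4) 4-7(w=8)}
step 6: add edge 1-7 (w=3); MST = {0-2(w=3) 0-5(w=8) 1-7(w=3) 2-4(w=5) 3-4(w=4) 4-7(w=8)}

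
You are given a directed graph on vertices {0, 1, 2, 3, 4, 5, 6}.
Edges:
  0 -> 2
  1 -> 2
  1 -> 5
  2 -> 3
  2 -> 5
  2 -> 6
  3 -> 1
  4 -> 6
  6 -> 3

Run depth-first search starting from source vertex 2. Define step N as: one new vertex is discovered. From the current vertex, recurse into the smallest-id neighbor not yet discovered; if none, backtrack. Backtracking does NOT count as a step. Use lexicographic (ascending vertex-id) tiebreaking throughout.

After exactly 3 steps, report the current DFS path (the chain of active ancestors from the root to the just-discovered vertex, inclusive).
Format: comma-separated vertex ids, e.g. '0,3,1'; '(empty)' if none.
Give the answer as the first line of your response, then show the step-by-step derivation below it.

2,3,1

step 1: discover 2; path=2; order=2
step 2: discover 3; path=2>3; order=2,3
step 3: discover 1; path=2>3>1; order=2,3,1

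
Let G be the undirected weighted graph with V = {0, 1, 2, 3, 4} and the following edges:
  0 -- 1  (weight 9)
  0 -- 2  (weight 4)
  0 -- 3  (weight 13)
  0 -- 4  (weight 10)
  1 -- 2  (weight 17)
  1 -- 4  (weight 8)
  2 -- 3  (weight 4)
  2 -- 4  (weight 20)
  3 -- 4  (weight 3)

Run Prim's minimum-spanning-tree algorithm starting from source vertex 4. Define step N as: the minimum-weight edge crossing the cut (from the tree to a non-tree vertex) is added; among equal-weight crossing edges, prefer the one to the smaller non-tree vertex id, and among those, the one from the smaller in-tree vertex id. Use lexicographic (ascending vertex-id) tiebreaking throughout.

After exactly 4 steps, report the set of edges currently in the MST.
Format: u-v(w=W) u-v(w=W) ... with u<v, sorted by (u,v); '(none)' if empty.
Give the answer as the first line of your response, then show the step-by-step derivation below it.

0-2(w=4) 1-4(w=8) 2-3(w=4) 3-4(w=3)

step 1: add edge 3-4 (w=3); MST = {3-4(w=3)}
step 2: add edge 2-3 (w=4); MST = {2-3(w=4) 3-4(w=3)}
step 3: add edge 0-2 (w=4); MST = {0-2(w=4) 2-3(w=4) 3-4(w=3)}
step 4: add edge 1-4 (w=8); MST = {0-2(w=4) 1-4(w=8) 2-3(w=4) 3-4(w=3)}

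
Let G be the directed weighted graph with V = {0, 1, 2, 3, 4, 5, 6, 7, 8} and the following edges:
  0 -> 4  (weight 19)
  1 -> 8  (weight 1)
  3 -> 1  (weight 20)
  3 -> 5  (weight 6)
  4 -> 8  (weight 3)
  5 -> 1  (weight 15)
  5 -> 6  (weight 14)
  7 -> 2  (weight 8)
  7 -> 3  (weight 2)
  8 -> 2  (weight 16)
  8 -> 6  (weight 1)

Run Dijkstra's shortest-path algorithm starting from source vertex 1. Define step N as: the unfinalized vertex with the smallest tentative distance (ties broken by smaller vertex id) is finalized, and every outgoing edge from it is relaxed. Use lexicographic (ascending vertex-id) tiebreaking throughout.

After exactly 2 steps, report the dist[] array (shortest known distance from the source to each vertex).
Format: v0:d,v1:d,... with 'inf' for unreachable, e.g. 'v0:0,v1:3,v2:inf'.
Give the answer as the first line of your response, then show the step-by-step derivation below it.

v0:inf,v1:0,v2:17,v3:inf,v4:inf,v5:inf,v6:2,v7:inf,v8:1

step 1: dist = v0:inf,v1:0,v2:inf,v3:inf,v4:inf,v5:inf,v6:inf,v7:inf,v8:1
step 2: dist = v0:inf,v1:0,v2:17,v3:inf,v4:inf,v5:inf,v6:2,v7:inf,v8:1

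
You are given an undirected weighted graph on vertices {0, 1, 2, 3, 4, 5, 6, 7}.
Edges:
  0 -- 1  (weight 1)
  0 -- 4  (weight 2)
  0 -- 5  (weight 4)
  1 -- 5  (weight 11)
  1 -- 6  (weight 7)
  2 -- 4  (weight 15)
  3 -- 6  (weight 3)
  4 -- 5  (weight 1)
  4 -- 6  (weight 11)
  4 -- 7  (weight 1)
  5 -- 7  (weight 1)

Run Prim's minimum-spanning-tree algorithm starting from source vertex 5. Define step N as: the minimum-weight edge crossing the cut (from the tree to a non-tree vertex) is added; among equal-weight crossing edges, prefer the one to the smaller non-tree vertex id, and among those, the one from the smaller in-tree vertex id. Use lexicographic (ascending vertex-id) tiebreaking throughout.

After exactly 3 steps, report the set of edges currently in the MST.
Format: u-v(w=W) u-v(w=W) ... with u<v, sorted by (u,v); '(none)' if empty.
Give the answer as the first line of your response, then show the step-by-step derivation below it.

0-4(w=2) 4-5(w=1) 4-7(w=1)

step 1: add edge 4-5 (w=1); MST = {4-5(w=1)}
step 2: add edge 4-7 (w=1); MST = {4-5(w=1) 4-7(w=1)}
step 3: add edge 0-4 (w=2); MST = {0-4(w=2) 4-5(w=1) 4-7(w=1)}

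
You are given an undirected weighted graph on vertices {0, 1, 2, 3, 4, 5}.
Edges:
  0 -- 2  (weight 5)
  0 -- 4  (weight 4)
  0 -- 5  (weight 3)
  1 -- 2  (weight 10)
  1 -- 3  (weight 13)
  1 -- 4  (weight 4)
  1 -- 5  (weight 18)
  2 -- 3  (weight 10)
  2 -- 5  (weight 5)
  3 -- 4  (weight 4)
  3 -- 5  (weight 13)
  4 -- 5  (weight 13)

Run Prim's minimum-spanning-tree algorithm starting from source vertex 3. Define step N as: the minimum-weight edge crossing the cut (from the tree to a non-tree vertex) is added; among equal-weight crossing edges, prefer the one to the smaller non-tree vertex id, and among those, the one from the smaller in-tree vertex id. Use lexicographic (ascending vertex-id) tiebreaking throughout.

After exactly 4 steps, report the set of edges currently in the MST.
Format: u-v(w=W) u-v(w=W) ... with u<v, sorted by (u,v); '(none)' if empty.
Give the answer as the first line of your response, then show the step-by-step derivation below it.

0-4(w=4) 0-5(w=3) 1-4(w=4) 3-4(w=4)

step 1: add edge 3-4 (w=4); MST = {3-4(w=4)}
step 2: add edge 0-4 (w=4); MST = {0-4(w=4) 3-4(w=4)}
step 3: add edge 0-5 (w=3); MST = {0-4(w=4) 0-5(w=3) 3-4(w=4)}
step 4: add edge 1-4 (w=4); MST = {0-4(w=4) 0-5(w=3) 1-4(w=4) 3-4(w=4)}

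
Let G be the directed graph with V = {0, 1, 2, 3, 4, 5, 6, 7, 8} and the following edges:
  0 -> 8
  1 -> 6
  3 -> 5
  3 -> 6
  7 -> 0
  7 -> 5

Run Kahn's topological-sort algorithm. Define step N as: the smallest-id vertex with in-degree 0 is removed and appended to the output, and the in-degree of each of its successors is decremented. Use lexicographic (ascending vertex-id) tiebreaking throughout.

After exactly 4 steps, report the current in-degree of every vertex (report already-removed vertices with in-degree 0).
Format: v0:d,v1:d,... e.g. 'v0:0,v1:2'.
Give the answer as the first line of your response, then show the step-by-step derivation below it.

v0:1,v1:0,v2:0,v3:0,v4:0,v5:1,v6:0,v7:0,v8:1

step 1: output 1; order=[1]; indeg=(1,0,0,0,0,2,1,0,1)
step 2: output 2; order=[1,2]; indeg=(1,0,0,0,0,2,1,0,1)
step 3: output 3; order=[1,2,3]; indeg=(1,0,0,0,0,1,0,0,1)
step 4: output 4; order=[1,2,3,4]; indeg=(1,0,0,0,0,1,0,0,1)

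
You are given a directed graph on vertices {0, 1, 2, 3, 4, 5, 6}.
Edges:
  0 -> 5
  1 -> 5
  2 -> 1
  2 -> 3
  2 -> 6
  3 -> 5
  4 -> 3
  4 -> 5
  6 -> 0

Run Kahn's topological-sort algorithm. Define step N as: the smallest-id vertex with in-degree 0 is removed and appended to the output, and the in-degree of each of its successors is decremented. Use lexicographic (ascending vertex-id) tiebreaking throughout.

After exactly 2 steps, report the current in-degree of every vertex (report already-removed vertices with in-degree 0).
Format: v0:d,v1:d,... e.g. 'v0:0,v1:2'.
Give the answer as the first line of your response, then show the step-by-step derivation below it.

v0:1,v1:0,v2:0,v3:1,v4:0,v5:3,v6:0

step 1: output 2; order=[2]; indeg=(1,0,0,1,0,4,0)
step 2: output 1; order=[2,1]; indeg=(1,0,0,1,0,3,0)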